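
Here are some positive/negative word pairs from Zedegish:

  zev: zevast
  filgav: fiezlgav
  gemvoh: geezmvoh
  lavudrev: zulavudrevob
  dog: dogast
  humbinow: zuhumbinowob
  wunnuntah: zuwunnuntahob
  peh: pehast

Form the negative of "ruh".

peh and gemvoh both end in -h yet inflect differently (pehast, geezmvoh), so the final letter is not what conditions the rule; the number of vowels is.
"ruh" has 1 vowel. The stems with 1 vowel (peh → pehast, dog → dogast, zev → zevast) add -ast.
The other patterns: stems with 2 vowels insert -ez- after the first vowel; stems with 3 vowels add zu- … -ob around the stem.
So ruh → ruhast.

ruhast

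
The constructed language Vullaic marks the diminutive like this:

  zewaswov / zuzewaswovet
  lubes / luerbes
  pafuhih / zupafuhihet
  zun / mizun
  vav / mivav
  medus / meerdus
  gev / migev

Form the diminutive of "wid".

"wid" has 1 vowel. The stems with 1 vowel (gev → migev, vav → mivav, zun → mizun) add the prefix mi-.
The other patterns: stems with 2 vowels insert -er- after the first vowel; stems with 3 vowels add zu- … -et around the stem.
So wid → miwid.

miwid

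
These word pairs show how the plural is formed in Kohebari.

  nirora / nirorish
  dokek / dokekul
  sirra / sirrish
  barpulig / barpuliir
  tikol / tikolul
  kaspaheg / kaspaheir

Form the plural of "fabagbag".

fabagbair

kaspaheg and dokek both have last vowel 'e' yet inflect differently (kaspaheir, dokekul), so the last vowel is not what conditions the rule; the final letter is.
"fabagbag" ends in -g. The stems ending in -g (barpulig → barpuliir, kaspaheg → kaspaheir) drop the final letter and add -ir.
The other patterns: stems ending in -a drop the final letter and add -ish; stems ending in -k or -l add -ul.
So fabagbag → fabagbair.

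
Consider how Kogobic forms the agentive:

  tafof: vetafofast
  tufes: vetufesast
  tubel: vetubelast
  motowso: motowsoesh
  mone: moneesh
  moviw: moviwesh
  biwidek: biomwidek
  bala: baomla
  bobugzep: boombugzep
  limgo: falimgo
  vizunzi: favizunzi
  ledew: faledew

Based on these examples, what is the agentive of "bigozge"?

biomgozge

motowso and limgo both end in -o yet inflect differently (motowsoesh, falimgo), so the final letter is not what conditions the rule; the first letter is.
"bigozge" begins with b-. The stems beginning with b- (biwidek → biomwidek, bala → baomla, bobugzep → boombugzep) insert -om- after the first vowel.
So bigozge → biomgozge.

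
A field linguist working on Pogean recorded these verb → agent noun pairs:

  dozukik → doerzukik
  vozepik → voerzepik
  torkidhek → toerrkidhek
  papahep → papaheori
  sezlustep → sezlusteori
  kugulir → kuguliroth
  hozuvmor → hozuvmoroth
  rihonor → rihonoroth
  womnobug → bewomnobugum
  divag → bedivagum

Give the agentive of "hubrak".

huerbrak

"hubrak" ends in -k. The stems ending in -k (dozukik → doerzukik, vozepik → voerzepik, torkidhek → toerrkidhek) insert -er- after the first vowel.
So hubrak → huerbrak.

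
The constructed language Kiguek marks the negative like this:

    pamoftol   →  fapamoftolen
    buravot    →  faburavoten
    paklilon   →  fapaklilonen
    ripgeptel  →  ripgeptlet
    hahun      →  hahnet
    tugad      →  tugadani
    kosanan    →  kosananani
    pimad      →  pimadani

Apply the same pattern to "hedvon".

pamoftol and ripgeptel both end in -l yet inflect differently (fapamoftolen, ripgeptlet), so the final letter is not what conditions the rule; the last vowel is.
"hedvon" has last vowel 'o'. The stems whose last vowel is 'o' (pamoftol → fapamoftolen, buravot → faburavoten, paklilon → fapaklilonen) add fa- … -en around the stem.
So hedvon → fahedvonen.

fahedvonen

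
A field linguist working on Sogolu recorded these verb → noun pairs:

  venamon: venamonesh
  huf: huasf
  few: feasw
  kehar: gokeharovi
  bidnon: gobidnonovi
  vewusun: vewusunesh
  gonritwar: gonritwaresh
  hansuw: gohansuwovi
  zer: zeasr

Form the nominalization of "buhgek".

gobuhgekovi

zer and kehar both end in -r yet inflect differently (zeasr, gokeharovi), so the final letter is not what conditions the rule; the number of vowels is.
"buhgek" has 2 vowels. The stems with 2 vowels (kehar → gokeharovi, hansuw → gohansuwovi, bidnon → gobidnonovi) add go- … -ovi around the stem.
The other patterns: stems with 1 vowel insert -as- after the first vowel; stems with 3 vowels add -esh.
So buhgek → gobuhgekovi.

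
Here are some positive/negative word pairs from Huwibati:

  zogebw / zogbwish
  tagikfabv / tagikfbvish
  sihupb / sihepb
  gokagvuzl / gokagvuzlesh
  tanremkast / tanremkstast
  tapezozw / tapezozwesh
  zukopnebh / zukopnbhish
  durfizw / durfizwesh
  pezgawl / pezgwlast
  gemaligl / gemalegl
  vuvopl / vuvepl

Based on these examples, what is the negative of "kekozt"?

"kekozt" has second-to-last letter 'z'. The stems whose second-to-last letter is 'z' (gokagvuzl → gokagvuzlesh, tapezozw → tapezozwesh, durfizw → durfizwesh) add -esh.
So kekozt → kekoztesh.

kekoztesh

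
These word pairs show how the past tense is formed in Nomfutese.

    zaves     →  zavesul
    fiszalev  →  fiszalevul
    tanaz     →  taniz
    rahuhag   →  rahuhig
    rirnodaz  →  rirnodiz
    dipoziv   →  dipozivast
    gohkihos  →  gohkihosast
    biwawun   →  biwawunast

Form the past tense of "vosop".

vosopast

"vosop" has last vowel 'o'. The one such stem in the data (gohkihos → gohkihosast) adds -ast, so the same rule applies.
The other patterns: stems whose last vowel is 'e' add -ul; stems whose last vowel is 'a' change the last vowel to 'i'.
So vosop → vosopast.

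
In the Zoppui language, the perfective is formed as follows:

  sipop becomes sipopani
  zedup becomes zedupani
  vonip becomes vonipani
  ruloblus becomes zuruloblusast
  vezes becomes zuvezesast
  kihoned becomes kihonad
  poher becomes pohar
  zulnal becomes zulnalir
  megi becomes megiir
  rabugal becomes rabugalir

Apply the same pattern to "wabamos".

zuwabamosast

zedup and ruloblus both have last vowel 'u' yet inflect differently (zedupani, zuruloblusast), so the last vowel is not what conditions the rule; the final letter is.
"wabamos" ends in -s. The stems ending in -s (ruloblus → zuruloblusast, vezes → zuvezesast) add zu- … -ast around the stem.
The other patterns: stems ending in -p add -ani; stems ending in -d or -r change the last vowel to 'a'; stems ending in -i or -l add -ir.
So wabamos → zuwabamosast.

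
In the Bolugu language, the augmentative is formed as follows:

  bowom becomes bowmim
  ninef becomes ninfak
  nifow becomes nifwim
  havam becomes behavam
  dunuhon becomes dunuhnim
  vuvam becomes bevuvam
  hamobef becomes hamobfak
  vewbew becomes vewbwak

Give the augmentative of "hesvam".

behesvam

vewbew and nifow both end in -w yet inflect differently (vewbwak, nifwim), so the final letter is not what conditions the rule; the last vowel is.
"hesvam" has last vowel 'a'. The stems whose last vowel is 'a' (havam → behavam, vuvam → bevuvam) add the prefix be-.
So hesvam → behesvam.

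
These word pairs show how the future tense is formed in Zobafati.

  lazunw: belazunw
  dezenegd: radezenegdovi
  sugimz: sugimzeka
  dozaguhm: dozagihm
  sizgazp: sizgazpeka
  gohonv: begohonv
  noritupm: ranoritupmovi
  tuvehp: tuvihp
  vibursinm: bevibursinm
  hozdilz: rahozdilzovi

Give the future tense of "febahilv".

"febahilv" has second-to-last letter 'l'. The one such stem in the data (hozdilz → rahozdilzovi) adds ra- … -ovi around the stem, so the same rule applies.
The other patterns: stems whose second-to-last letter is 'n' add the prefix be-; stems whose second-to-last letter is 'h' change the last vowel to 'i'; stems whose second-to-last letter is 'm' or 'z' add -eka.
So febahilv → rafebahilvovi.

rafebahilvovi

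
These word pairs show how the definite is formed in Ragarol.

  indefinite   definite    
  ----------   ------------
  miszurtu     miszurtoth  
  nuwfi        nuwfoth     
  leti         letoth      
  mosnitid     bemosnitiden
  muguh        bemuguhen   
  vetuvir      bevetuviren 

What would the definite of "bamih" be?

bebamihen

nuwfi and mosnitid both have last vowel 'i' yet inflect differently (nuwfoth, bemosnitiden), so the last vowel is not what conditions the rule; whether the stem ends in a vowel or a consonant is.
"bamih" ends in a consonant. The stems ending in a consonant (mosnitid → bemosnitiden, muguh → bemuguhen, vetuvir → bevetuviren) add be- … -en around the stem.
The other pattern: stems ending in a vowel drop the final letter and add -oth.
So bamih → bebamihen.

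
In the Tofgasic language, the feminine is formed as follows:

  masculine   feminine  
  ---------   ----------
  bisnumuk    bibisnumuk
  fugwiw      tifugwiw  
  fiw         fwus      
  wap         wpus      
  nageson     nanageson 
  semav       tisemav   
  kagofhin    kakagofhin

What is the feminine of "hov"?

hvus

"hov" has 1 vowel. The stems with 1 vowel (fiw → fwus, wap → wpus) delete the last vowel and add -us.
The other patterns: stems with 2 vowels add the prefix ti-; stems with 3 vowels repeat the first consonant+vowel as a prefix.
So hov → hvus.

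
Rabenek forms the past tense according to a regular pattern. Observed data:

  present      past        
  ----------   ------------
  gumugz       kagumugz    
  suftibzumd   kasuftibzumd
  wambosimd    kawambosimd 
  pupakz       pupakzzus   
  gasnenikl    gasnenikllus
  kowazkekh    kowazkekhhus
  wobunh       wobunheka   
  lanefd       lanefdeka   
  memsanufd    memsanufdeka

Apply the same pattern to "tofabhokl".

gumugz and pupakz both end in -z yet inflect differently (kagumugz, pupakzzus), so the final letter is not what conditions the rule; the second-to-last letter is.
"tofabhokl" has second-to-last letter 'k'. The stems whose second-to-last letter is 'k' (pupakz → pupakzzus, gasnenikl → gasnenikllus, kowazkekh → kowazkekhhus) double the final consonant and add -us.
So tofabhokl → tofabhokllus.

tofabhokllus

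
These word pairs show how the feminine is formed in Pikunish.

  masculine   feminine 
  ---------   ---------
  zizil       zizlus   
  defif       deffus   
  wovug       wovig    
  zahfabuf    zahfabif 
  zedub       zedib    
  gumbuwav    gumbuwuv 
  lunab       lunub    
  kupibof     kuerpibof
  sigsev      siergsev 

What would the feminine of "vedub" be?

vedib

defif and zahfabuf both end in -f yet inflect differently (deffus, zahfabif), so the final letter is not what conditions the rule; the last vowel is.
"vedub" has last vowel 'u'. The stems whose last vowel is 'u' (wovug → wovig, zahfabuf → zahfabif, zedub → zedib) change the last vowel to 'i'.
So vedub → vedib.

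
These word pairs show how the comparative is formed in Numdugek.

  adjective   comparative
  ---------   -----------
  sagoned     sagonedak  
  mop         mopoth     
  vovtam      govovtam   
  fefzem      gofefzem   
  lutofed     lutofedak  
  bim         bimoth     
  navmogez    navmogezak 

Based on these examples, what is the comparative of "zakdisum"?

zakdisumak

bim and fefzem both end in -m yet inflect differently (bimoth, gofefzem), so the final letter is not what conditions the rule; the number of vowels is.
"zakdisum" has 3 vowels. The stems with 3 vowels (navmogez → navmogezak, lutofed → lutofedak, sagoned → sagonedak) add -ak.
The other patterns: stems with 1 vowel add -oth; stems with 2 vowels add the prefix go-.
So zakdisum → zakdisumak.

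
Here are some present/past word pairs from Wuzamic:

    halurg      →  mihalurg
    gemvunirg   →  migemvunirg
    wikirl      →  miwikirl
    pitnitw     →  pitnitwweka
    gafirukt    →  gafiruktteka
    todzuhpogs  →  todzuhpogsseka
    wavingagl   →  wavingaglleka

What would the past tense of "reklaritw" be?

reklaritwweka

wikirl and wavingagl both end in -l yet inflect differently (miwikirl, wavingaglleka), so the final letter is not what conditions the rule; the second-to-last letter is.
"reklaritw" has second-to-last letter 't'. The one such stem in the data (pitnitw → pitnitwweka) doubles the final consonant and adds -eka (as do gafirukt, todzuhpogs), so the same rule applies.
So reklaritw → reklaritwweka.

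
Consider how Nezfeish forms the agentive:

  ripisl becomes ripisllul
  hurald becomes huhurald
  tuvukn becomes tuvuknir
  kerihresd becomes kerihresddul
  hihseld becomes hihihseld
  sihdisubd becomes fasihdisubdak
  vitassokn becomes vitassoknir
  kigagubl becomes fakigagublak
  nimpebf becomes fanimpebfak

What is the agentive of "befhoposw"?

kigagubl and ripisl both end in -l yet inflect differently (fakigagublak, ripisllul), so the final letter is not what conditions the rule; the second-to-last letter is.
"befhoposw" has second-to-last letter 's'. The stems whose second-to-last letter is 's' (ripisl → ripisllul, kerihresd → kerihresddul) double the final consonant and add -ul.
So befhoposw → befhoposwwul.

befhoposwwul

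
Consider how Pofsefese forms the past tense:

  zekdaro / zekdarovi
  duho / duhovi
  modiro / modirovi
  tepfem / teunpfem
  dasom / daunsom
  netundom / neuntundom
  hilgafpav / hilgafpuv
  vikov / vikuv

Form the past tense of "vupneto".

zekdaro and dasom both have last vowel 'o' yet inflect differently (zekdarovi, daunsom), so the last vowel is not what conditions the rule; the final letter is.
"vupneto" ends in -o. The stems ending in -o (zekdaro → zekdarovi, duho → duhovi, modiro → modirovi) drop the final letter and add -ovi.
The other patterns: stems ending in -m insert -un- after the first vowel; stems ending in -v change the last vowel to 'u'.
So vupneto → vupnetovi.

vupnetovi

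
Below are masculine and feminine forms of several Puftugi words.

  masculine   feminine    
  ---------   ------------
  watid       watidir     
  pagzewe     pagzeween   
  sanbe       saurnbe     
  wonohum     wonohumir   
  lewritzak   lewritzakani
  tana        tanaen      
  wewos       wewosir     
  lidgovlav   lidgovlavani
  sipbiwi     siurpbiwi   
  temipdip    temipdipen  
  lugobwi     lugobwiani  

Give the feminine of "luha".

lugobwi and sipbiwi both end in -i yet inflect differently (lugobwiani, siurpbiwi), so the final letter is not what conditions the rule; the first letter is.
"luha" begins with l-. The stems beginning with l- (lugobwi → lugobwiani, lewritzak → lewritzakani, lidgovlav → lidgovlavani) add -ani.
The other patterns: stems beginning with w- add -ir; stems beginning with s- insert -ur- after the first vowel; stems beginning with p- or t- add -en.
So luha → luhaani.

luhaani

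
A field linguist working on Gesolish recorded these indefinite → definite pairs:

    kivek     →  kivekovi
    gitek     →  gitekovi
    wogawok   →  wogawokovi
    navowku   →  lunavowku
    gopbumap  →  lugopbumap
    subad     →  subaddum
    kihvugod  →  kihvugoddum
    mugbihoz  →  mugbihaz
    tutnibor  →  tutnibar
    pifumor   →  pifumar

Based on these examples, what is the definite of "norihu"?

gopbumap and subad both have last vowel 'a' yet inflect differently (lugopbumap, subaddum), so the last vowel is not what conditions the rule; the final letter is.
"norihu" ends in -u. The one such stem in the data (navowku → lunavowku) adds the prefix lu-, so the same rule applies.
The other patterns: stems ending in -k add -ovi; stems ending in -d double the final consonant and add -um; stems ending in -r or -z change the last vowel to 'a'.
So norihu → lunorihu.

lunorihu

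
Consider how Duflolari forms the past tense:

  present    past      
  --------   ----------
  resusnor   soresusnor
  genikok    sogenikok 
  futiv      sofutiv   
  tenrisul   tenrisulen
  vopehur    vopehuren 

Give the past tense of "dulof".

vopehur and resusnor both end in -r yet inflect differently (vopehuren, soresusnor), so the final letter is not what conditions the rule; the last vowel is.
"dulof" has last vowel 'o'. The stems whose last vowel is 'o' (resusnor → soresusnor, genikok → sogenikok) add the prefix so-.
So dulof → sodulof.

sodulof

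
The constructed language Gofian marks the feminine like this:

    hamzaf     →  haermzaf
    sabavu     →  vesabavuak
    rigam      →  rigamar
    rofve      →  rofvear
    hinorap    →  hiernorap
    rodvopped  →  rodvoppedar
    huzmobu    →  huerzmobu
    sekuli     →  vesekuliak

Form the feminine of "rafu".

rafuar

huzmobu and sabavu both end in -u yet inflect differently (huerzmobu, vesabavuak), so the final letter is not what conditions the rule; the first letter is.
"rafu" begins with r-. The stems beginning with r- (rofve → rofvear, rodvopped → rodvoppedar, rigam → rigamar) add -ar.
The other patterns: stems beginning with h- insert -er- after the first vowel; stems beginning with s- add ve- … -ak around the stem.
So rafu → rafuar.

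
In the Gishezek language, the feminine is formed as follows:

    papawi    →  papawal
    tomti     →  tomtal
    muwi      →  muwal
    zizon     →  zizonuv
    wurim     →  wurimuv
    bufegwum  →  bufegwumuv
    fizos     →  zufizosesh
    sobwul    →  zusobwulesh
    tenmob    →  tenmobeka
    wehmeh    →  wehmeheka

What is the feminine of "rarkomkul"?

papawi and wurim both have last vowel 'i' yet inflect differently (papawal, wurimuv), so the last vowel is not what conditions the rule; the final letter is.
"rarkomkul" ends in -l. The one such stem in the data (sobwul → zusobwulesh) adds zu- … -esh around the stem, so the same rule applies.
The other patterns: stems ending in -i drop the final letter and add -al; stems ending in -m or -n add -uv; stems ending in -b or -h add -eka.
So rarkomkul → zurarkomkulesh.

zurarkomkulesh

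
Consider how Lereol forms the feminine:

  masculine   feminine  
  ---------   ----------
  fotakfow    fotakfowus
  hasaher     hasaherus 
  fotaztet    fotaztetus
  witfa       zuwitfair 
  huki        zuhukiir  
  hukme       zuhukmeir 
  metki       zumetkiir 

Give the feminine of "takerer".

takererus

hasaher and hukme both have last vowel 'e' yet inflect differently (hasaherus, zuhukmeir), so the last vowel is not what conditions the rule; whether the stem ends in a vowel or a consonant is.
"takerer" ends in a consonant. The stems ending in a consonant (fotakfow → fotakfowus, hasaher → hasaherus, fotaztet → fotaztetus) add -us.
So takerer → takererus.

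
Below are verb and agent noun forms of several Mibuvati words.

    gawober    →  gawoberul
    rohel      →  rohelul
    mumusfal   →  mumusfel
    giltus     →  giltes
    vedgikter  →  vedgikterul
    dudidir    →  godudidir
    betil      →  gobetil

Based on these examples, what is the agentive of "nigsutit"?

gonigsutit

dudidir and gawober both end in -r yet inflect differently (godudidir, gawoberul), so the final letter is not what conditions the rule; the last vowel is.
"nigsutit" has last vowel 'i'. The stems whose last vowel is 'i' (dudidir → godudidir, betil → gobetil) add the prefix go-.
So nigsutit → gonigsutit.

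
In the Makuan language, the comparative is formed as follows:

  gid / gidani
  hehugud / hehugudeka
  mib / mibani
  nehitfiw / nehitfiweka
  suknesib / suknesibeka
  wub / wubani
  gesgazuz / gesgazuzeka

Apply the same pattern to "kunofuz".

kunofuzeka

gid and hehugud both end in -d yet inflect differently (gidani, hehugudeka), so the final letter is not what conditions the rule; the number of vowels is.
"kunofuz" has 3 vowels. The stems with 3 vowels (gesgazuz → gesgazuzeka, hehugud → hehugudeka, suknesib → suknesibeka) add -eka.
The other pattern: stems with 1 vowel add -ani.
So kunofuz → kunofuzeka.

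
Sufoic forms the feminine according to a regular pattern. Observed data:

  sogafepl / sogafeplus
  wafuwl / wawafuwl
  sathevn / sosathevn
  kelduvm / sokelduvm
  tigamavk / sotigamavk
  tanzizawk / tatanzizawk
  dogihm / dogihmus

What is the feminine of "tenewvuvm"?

sotenewvuvm

"tenewvuvm" has second-to-last letter 'v'. The stems whose second-to-last letter is 'v' (kelduvm → sokelduvm, sathevn → sosathevn, tigamavk → sotigamavk) add the prefix so-.
So tenewvuvm → sotenewvuvm.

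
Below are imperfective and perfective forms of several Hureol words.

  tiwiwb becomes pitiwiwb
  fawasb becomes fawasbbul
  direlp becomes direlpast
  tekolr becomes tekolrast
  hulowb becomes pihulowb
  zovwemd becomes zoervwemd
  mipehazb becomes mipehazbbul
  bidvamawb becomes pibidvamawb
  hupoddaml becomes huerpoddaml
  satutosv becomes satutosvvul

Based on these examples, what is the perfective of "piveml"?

"piveml" has second-to-last letter 'm'. The stems whose second-to-last letter is 'm' (hupoddaml → huerpoddaml, zovwemd → zoervwemd) insert -er- after the first vowel.
So piveml → pierveml.

pierveml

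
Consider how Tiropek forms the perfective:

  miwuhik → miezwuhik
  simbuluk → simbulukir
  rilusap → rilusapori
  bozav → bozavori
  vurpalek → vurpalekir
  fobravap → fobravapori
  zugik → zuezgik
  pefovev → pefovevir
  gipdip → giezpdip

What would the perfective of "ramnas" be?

gipdip and fobravap both end in -p yet inflect differently (giezpdip, fobravapori), so the final letter is not what conditions the rule; the last vowel is.
"ramnas" has last vowel 'a'. The stems whose last vowel is 'a' (bozav → bozavori, fobravap → fobravapori, rilusap → rilusapori) add -ori.
The other patterns: stems whose last vowel is 'i' insert -ez- after the first vowel; stems whose last vowel is 'e' or 'u' add -ir.
So ramnas → ramnasori.

ramnasori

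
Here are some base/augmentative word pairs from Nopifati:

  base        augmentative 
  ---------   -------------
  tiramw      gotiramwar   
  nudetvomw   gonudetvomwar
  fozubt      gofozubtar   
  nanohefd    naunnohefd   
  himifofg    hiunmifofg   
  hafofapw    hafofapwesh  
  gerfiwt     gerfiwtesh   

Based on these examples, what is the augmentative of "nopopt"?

nopoptesh

"nopopt" has second-to-last letter 'p'. The one such stem in the data (hafofapw → hafofapwesh) adds -esh, so the same rule applies.
So nopopt → nopoptesh.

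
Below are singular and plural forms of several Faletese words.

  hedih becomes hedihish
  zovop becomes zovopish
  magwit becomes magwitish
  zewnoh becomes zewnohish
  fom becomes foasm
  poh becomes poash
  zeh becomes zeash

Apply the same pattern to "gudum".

gudumish

hedih and poh both end in -h yet inflect differently (hedihish, poash), so the final letter is not what conditions the rule; the number of vowels is.
"gudum" has 2 vowels. The stems with 2 vowels (hedih → hedihish, zovop → zovopish, magwit → magwitish) add -ish.
So gudum → gudumish.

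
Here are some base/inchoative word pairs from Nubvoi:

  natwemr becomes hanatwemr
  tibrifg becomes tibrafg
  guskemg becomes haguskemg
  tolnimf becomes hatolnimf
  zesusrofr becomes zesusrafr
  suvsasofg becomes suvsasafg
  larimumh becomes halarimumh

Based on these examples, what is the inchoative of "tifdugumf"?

hatifdugumf

guskemg and suvsasofg both end in -g yet inflect differently (haguskemg, suvsasafg), so the final letter is not what conditions the rule; the second-to-last letter is.
"tifdugumf" has second-to-last letter 'm'. The stems whose second-to-last letter is 'm' (guskemg → haguskemg, larimumh → halarimumh, natwemr → hanatwemr) add the prefix ha-.
So tifdugumf → hatifdugumf.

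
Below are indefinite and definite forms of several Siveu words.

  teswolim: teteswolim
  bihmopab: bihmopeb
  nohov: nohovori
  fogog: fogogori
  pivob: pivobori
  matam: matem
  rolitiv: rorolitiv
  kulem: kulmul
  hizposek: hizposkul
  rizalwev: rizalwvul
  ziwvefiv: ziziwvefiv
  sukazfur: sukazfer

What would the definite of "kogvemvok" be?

rolitiv and nohov both end in -v yet inflect differently (rorolitiv, nohovori), so the final letter is not what conditions the rule; the last vowel is.
"kogvemvok" has last vowel 'o'. The stems whose last vowel is 'o' (fogog → fogogori, nohov → nohovori, pivob → pivobori) add -ori.
So kogvemvok → kogvemvokori.

kogvemvokori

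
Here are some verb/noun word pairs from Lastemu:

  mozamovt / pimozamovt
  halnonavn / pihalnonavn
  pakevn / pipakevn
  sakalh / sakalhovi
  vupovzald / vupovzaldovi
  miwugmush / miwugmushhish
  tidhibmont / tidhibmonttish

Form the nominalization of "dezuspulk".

sakalh and miwugmush both end in -h yet inflect differently (sakalhovi, miwugmushhish), so the final letter is not what conditions the rule; the second-to-last letter is.
"dezuspulk" has second-to-last letter 'l'. The stems whose second-to-last letter is 'l' (sakalh → sakalhovi, vupovzald → vupovzaldovi) add -ovi.
So dezuspulk → dezuspulkovi.

dezuspulkovi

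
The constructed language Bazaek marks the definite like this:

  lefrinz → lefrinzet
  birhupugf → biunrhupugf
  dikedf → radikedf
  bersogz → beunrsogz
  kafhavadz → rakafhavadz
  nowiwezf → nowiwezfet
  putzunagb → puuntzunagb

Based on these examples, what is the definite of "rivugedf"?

rarivugedf

kafhavadz and bersogz both end in -z yet inflect differently (rakafhavadz, beunrsogz), so the final letter is not what conditions the rule; the second-to-last letter is.
"rivugedf" has second-to-last letter 'd'. The stems whose second-to-last letter is 'd' (kafhavadz → rakafhavadz, dikedf → radikedf) add the prefix ra-.
The other patterns: stems whose second-to-last letter is 'g' insert -un- after the first vowel; stems whose second-to-last letter is 'n' or 'z' add -et.
So rivugedf → rarivugedf.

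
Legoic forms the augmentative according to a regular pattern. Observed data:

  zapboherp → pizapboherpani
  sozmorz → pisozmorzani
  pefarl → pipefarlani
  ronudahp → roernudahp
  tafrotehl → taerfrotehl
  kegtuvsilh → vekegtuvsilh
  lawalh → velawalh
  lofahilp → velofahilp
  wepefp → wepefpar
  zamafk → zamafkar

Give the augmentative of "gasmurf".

pigasmurfani

zapboherp and ronudahp both end in -p yet inflect differently (pizapboherpani, roernudahp), so the final letter is not what conditions the rule; the second-to-last letter is.
"gasmurf" has second-to-last letter 'r'. The stems whose second-to-last letter is 'r' (zapboherp → pizapboherpani, sozmorz → pisozmorzani, pefarl → pipefarlani) add pi- … -ani around the stem.
The other patterns: stems whose second-to-last letter is 'h' insert -er- after the first vowel; stems whose second-to-last letter is 'l' add the prefix ve-; stems whose second-to-last letter is 'f' add -ar.
So gasmurf → pigasmurfani.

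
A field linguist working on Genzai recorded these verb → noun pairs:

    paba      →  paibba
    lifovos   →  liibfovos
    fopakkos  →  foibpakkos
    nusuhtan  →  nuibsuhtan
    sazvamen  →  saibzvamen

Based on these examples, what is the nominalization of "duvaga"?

duibvaga

Every pair shown (paba → paibba, lifovos → liibfovos, fopakkos → foibpakkos, …) follows the same rule: insert -ib- after the first vowel.
So duvaga → duibvaga.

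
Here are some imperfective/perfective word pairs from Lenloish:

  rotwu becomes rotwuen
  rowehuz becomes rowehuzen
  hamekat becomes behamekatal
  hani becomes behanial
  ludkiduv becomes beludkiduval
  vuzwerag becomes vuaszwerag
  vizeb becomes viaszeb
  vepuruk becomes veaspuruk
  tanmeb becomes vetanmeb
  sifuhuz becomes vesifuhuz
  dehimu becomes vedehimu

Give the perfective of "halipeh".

"halipeh" begins with h-. The stems beginning with h- (hamekat → behamekatal, hani → behanial) add be- … -al around the stem.
The other patterns: stems beginning with r- add -en; stems beginning with v- insert -as- after the first vowel; stems beginning with d-, s- or t- add the prefix ve-.
So halipeh → behalipehal.

behalipehal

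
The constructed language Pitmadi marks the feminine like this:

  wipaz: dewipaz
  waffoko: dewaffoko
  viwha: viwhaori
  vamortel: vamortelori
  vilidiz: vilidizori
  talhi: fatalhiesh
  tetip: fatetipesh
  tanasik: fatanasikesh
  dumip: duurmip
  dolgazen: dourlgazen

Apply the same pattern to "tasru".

fatasruesh

wipaz and vilidiz both end in -z yet inflect differently (dewipaz, vilidizori), so the final letter is not what conditions the rule; the first letter is.
"tasru" begins with t-. The stems beginning with t- (talhi → fatalhiesh, tetip → fatetipesh, tanasik → fatanasikesh) add fa- … -esh around the stem.
The other patterns: stems beginning with w- add the prefix de-; stems beginning with v- add -ori; stems beginning with d- insert -ur- after the first vowel.
So tasru → fatasruesh.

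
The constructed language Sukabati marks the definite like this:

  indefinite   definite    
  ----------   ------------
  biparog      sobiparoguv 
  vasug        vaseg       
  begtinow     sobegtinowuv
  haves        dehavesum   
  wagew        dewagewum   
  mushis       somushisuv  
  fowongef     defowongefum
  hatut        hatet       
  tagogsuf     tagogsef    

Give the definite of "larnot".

"larnot" has last vowel 'o'. The stems whose last vowel is 'o' (begtinow → sobegtinowuv, biparog → sobiparoguv) add so- … -uv around the stem.
The other patterns: stems whose last vowel is 'u' change the last vowel to 'e'; stems whose last vowel is 'e' add de- … -um around the stem.
So larnot → solarnotuv.

solarnotuv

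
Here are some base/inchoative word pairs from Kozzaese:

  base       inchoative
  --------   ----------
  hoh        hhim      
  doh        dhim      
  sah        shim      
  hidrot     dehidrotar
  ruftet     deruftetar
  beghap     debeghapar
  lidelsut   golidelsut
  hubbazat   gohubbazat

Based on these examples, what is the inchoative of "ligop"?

hidrot and lidelsut both end in -t yet inflect differently (dehidrotar, golidelsut), so the final letter is not what conditions the rule; the number of vowels is.
"ligop" has 2 vowels. The stems with 2 vowels (hidrot → dehidrotar, ruftet → deruftetar, beghap → debeghapar) add de- … -ar around the stem.
So ligop → deligopar.

deligopar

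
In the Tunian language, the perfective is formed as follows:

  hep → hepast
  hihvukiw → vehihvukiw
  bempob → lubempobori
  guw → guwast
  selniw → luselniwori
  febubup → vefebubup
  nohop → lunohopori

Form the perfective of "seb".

sebast

hep and nohop both end in -p yet inflect differently (hepast, lunohopori), so the final letter is not what conditions the rule; the number of vowels is.
"seb" has 1 vowel. The stems with 1 vowel (guw → guwast, hep → hepast) add -ast.
So seb → sebast.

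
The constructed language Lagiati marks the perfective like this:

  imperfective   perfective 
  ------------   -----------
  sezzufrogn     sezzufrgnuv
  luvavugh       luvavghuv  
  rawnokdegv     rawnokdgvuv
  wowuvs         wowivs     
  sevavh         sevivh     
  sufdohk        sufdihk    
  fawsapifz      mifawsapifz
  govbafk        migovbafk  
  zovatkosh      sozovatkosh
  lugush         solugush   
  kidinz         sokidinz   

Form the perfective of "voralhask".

sovoralhask

"voralhask" has second-to-last letter 's'. The stems whose second-to-last letter is 's' (zovatkosh → sozovatkosh, lugush → solugush) add the prefix so-.
So voralhask → sovoralhask.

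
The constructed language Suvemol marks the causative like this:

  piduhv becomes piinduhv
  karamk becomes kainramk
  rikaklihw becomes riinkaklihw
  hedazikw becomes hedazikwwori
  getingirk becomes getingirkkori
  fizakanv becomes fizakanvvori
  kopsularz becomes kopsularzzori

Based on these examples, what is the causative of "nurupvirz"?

nurupvirzzori

"nurupvirz" has second-to-last letter 'r'. The stems whose second-to-last letter is 'r' (getingirk → getingirkkori, kopsularz → kopsularzzori) double the final consonant and add -ori.
The other pattern: stems whose second-to-last letter is 'h' or 'm' insert -in- after the first vowel.
So nurupvirz → nurupvirzzori.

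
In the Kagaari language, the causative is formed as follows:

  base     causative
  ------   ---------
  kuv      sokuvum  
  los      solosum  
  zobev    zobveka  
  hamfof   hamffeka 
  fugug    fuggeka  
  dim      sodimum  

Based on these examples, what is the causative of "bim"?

"bim" has 1 vowel. The stems with 1 vowel (kuv → sokuvum, los → solosum, dim → sodimum) add so- … -um around the stem.
The other pattern: stems with 2 vowels delete the last vowel and add -eka.
So bim → sobimum.

sobimum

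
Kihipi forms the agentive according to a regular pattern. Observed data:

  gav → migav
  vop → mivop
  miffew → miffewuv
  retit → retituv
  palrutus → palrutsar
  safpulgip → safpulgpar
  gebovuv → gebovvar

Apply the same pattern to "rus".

"rus" has 1 vowel. The stems with 1 vowel (gav → migav, vop → mivop) add the prefix mi-.
So rus → mirus.

mirus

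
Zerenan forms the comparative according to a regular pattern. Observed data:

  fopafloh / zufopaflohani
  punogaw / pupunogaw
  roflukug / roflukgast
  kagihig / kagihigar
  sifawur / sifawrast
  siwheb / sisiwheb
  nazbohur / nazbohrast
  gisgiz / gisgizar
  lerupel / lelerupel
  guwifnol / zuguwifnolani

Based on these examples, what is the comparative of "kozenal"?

kagihig and roflukug both end in -g yet inflect differently (kagihigar, roflukgast), so the final letter is not what conditions the rule; the last vowel is.
"kozenal" has last vowel 'a'. The one such stem in the data (punogaw → pupunogaw) repeats the first consonant+vowel as a prefix (as do lerupel, siwheb), so the same rule applies.
So kozenal → kokozenal.

kokozenal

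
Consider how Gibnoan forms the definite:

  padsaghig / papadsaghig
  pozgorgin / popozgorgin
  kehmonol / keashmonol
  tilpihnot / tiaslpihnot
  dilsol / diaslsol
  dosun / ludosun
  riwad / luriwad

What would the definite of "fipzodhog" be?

"fipzodhog" has last vowel 'o'. The stems whose last vowel is 'o' (kehmonol → keashmonol, tilpihnot → tiaslpihnot, dilsol → diaslsol) insert -as- after the first vowel.
So fipzodhog → fiaspzodhog.

fiaspzodhog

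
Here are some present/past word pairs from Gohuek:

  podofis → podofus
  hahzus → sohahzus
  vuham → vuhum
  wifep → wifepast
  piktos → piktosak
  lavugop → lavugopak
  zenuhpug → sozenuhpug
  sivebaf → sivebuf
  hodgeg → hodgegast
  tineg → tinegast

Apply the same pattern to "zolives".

podofis and piktos both end in -s yet inflect differently (podofus, piktosak), so the final letter is not what conditions the rule; the last vowel is.
"zolives" has last vowel 'e'. The stems whose last vowel is 'e' (wifep → wifepast, hodgeg → hodgegast, tineg → tinegast) add -ast.
So zolives → zolivesast.

zolivesast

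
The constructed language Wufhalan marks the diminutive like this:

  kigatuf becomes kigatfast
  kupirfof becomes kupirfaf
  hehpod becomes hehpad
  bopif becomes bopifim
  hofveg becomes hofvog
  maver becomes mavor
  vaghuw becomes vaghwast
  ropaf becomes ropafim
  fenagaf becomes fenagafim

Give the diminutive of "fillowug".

"fillowug" has last vowel 'u'. The stems whose last vowel is 'u' (kigatuf → kigatfast, vaghuw → vaghwast) delete the last vowel and add -ast.
So fillowug → fillowgast.

fillowgast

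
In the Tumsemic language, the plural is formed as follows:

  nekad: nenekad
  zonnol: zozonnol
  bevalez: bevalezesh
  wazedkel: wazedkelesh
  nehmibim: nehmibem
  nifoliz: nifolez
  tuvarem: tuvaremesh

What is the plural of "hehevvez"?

nehmibim and tuvarem both end in -m yet inflect differently (nehmibem, tuvaremesh), so the final letter is not what conditions the rule; the last vowel is.
"hehevvez" has last vowel 'e'. The stems whose last vowel is 'e' (tuvarem → tuvaremesh, wazedkel → wazedkelesh, bevalez → bevalezesh) add -esh.
The other patterns: stems whose last vowel is 'i' change the last vowel to 'e'; stems whose last vowel is 'a' or 'o' repeat the first consonant+vowel as a prefix.
So hehevvez → hehevvezesh.

hehevvezesh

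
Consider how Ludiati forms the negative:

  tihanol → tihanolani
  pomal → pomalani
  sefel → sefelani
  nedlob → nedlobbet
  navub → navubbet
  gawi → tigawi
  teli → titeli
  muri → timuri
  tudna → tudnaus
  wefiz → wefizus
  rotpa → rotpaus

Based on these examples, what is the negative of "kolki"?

tikolki

"kolki" ends in -i. The stems ending in -i (gawi → tigawi, teli → titeli, muri → timuri) add the prefix ti-.
So kolki → tikolki.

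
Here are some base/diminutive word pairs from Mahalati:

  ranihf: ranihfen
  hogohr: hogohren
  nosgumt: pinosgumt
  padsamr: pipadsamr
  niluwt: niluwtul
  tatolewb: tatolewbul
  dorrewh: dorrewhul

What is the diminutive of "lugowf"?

hogohr and padsamr both end in -r yet inflect differently (hogohren, pipadsamr), so the final letter is not what conditions the rule; the second-to-last letter is.
"lugowf" has second-to-last letter 'w'. The stems whose second-to-last letter is 'w' (niluwt → niluwtul, tatolewb → tatolewbul, dorrewh → dorrewhul) add -ul.
So lugowf → lugowful.

lugowful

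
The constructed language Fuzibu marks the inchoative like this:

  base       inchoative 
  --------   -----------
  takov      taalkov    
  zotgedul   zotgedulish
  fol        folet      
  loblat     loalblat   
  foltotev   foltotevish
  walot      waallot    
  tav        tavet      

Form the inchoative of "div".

divet

tav and takov both end in -v yet inflect differently (tavet, taalkov), so the final letter is not what conditions the rule; the number of vowels is.
"div" has 1 vowel. The stems with 1 vowel (fol → folet, tav → tavet) add -et.
The other patterns: stems with 2 vowels insert -al- after the first vowel; stems with 3 vowels add -ish.
So div → divet.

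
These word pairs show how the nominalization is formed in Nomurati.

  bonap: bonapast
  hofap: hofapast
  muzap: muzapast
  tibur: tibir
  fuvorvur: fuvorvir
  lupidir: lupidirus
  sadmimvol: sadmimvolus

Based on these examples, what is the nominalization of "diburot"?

diburotus

tibur and lupidir both end in -r yet inflect differently (tibir, lupidirus), so the final letter is not what conditions the rule; the last vowel is.
"diburot" has last vowel 'o'. The one such stem in the data (sadmimvol → sadmimvolus) adds -us, so the same rule applies.
So diburot → diburotus.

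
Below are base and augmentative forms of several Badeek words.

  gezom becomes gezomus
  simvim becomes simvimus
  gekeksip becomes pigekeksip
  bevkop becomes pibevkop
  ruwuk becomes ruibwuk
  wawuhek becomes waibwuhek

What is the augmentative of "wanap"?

simvim and gekeksip both have last vowel 'i' yet inflect differently (simvimus, pigekeksip), so the last vowel is not what conditions the rule; the final letter is.
"wanap" ends in -p. The stems ending in -p (gekeksip → pigekeksip, bevkop → pibevkop) add the prefix pi-.
The other patterns: stems ending in -m add -us; stems ending in -k insert -ib- after the first vowel.
So wanap → piwanap.

piwanap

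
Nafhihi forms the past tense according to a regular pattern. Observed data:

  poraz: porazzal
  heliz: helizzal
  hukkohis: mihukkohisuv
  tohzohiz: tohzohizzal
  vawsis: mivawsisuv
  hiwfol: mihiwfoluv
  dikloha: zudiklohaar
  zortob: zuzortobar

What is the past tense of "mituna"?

zumitunaar

poraz and dikloha both have last vowel 'a' yet inflect differently (porazzal, zudiklohaar), so the last vowel is not what conditions the rule; the final letter is.
"mituna" ends in -a. The one such stem in the data (dikloha → zudiklohaar) adds zu- … -ar around the stem, so the same rule applies.
So mituna → zumitunaar.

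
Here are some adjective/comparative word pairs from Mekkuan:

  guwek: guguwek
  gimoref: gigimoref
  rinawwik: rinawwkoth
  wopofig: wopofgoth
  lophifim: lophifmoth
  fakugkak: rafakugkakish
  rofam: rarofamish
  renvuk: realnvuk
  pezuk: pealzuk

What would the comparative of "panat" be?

guwek and rinawwik both end in -k yet inflect differently (guguwek, rinawwkoth), so the final letter is not what conditions the rule; the last vowel is.
"panat" has last vowel 'a'. The stems whose last vowel is 'a' (fakugkak → rafakugkakish, rofam → rarofamish) add ra- … -ish around the stem.
So panat → rapanatish.

rapanatish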